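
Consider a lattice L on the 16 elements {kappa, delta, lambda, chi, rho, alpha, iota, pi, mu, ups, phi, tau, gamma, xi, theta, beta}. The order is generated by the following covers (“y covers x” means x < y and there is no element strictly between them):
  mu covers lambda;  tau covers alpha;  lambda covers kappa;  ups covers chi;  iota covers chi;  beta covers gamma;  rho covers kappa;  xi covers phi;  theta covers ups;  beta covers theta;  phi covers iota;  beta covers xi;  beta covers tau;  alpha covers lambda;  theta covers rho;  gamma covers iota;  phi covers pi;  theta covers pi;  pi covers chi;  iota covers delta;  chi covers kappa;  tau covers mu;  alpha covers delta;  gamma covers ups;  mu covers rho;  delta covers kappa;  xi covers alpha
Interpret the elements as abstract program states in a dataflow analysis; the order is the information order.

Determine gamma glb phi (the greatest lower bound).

Common lower bounds of {gamma, phi}: chi, delta, iota, kappa.
The greatest among these is iota.

iota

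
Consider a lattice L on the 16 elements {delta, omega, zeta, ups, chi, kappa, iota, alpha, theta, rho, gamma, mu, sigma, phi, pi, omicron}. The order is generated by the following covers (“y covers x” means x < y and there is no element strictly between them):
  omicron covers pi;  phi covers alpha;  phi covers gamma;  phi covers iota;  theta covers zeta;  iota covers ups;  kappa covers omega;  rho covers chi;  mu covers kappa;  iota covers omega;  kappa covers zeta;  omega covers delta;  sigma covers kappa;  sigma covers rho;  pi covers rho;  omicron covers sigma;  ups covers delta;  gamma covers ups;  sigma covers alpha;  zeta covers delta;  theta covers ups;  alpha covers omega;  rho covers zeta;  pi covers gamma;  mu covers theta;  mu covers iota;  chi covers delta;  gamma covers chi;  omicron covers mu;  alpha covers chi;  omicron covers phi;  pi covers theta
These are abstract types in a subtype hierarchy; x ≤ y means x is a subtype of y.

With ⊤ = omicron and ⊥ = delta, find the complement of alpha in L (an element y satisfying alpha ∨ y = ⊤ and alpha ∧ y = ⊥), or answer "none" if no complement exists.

Need y with alpha ∨ y = omicron and alpha ∧ y = delta.
Checking each element gives: theta.

theta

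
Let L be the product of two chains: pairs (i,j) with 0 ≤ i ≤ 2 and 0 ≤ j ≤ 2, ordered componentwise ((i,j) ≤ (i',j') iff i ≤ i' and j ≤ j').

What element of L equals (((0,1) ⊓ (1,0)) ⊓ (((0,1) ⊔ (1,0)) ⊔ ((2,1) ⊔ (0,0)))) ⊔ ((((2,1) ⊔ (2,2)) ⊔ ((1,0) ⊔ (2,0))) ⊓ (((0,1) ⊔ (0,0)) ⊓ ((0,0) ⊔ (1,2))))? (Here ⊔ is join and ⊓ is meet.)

(0,1)

(0,1) ∧ (1,0) = (0,0)
(0,1) ∨ (1,0) = (1,1)
(2,1) ∨ (0,0) = (2,1)
(1,1) ∨ (2,1) = (2,1)
(0,0) ∧ (2,1) = (0,0)
(2,1) ∨ (2,2) = (2,2)
(1,0) ∨ (2,0) = (2,0)
(2,2) ∨ (2,0) = (2,2)
(0,1) ∨ (0,0) = (0,1)
(0,0) ∨ (1,2) = (1,2)
(0,1) ∧ (1,2) = (0,1)
(2,2) ∧ (0,1) = (0,1)
(0,0) ∨ (0,1) = (0,1)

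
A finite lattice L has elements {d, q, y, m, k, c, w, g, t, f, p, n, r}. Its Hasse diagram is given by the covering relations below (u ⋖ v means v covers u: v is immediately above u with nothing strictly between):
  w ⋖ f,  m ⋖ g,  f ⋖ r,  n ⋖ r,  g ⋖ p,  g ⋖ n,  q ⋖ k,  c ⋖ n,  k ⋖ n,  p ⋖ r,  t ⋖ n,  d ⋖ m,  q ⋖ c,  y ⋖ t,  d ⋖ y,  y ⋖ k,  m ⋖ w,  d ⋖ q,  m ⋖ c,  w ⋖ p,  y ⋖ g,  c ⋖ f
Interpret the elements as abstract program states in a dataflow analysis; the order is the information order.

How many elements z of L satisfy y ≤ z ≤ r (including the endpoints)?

7

The interval [y, r] = {g, k, n, p, r, t, y}, which has 7 elements.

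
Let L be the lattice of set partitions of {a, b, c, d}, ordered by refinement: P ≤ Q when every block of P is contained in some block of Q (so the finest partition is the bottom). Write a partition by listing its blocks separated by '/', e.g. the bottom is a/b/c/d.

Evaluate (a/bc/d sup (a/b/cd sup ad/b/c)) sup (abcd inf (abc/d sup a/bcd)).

abcd

a/b/cd ∨ ad/b/c = acd/b
a/bc/d ∨ acd/b = abcd
abc/d ∨ a/bcd = abcd
abcd ∧ abcd = abcd
abcd ∨ abcd = abcd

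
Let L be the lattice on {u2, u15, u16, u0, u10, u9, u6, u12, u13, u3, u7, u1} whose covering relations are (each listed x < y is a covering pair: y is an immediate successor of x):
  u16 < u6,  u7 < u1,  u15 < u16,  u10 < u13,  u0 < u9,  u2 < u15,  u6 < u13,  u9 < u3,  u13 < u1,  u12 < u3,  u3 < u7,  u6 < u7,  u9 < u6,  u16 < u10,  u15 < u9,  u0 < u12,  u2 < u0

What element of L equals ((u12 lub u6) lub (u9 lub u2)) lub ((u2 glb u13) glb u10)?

u12 ∨ u6 = u7
u9 ∨ u2 = u9
u7 ∨ u9 = u7
u2 ∧ u13 = u2
u2 ∧ u10 = u2
u7 ∨ u2 = u7

u7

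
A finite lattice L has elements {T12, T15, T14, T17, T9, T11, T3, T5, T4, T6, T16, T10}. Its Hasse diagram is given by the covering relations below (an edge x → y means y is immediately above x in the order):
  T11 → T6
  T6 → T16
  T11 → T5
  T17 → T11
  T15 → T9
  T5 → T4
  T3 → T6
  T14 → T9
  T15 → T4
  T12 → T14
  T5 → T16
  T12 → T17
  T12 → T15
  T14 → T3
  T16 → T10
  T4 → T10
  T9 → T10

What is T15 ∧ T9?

Common lower bounds of {T15, T9}: T12, T15.
The greatest among these is T15.

T15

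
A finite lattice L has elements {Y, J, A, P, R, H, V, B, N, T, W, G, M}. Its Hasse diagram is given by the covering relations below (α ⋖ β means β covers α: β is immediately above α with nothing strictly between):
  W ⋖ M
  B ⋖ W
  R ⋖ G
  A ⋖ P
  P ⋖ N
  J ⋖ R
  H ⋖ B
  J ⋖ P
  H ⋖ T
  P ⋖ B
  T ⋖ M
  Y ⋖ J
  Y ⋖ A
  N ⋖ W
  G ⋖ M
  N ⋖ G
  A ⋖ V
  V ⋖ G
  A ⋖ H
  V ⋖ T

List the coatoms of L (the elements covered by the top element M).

G, T, W

The coatoms are exactly the elements covered by M: G, T, W.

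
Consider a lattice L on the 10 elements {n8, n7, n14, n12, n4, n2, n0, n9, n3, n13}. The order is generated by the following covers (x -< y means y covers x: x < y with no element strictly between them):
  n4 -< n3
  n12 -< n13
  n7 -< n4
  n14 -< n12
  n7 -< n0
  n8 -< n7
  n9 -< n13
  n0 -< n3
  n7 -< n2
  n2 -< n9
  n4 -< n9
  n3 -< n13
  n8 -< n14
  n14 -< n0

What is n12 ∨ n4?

Common upper bounds of {n12, n4}: n13.
The least among these is n13.

n13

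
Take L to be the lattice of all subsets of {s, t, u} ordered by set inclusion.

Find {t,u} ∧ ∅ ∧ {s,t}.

∅

Common lower bounds of {{t,u}, ∅, {s,t}}: ∅.
The greatest among these is ∅.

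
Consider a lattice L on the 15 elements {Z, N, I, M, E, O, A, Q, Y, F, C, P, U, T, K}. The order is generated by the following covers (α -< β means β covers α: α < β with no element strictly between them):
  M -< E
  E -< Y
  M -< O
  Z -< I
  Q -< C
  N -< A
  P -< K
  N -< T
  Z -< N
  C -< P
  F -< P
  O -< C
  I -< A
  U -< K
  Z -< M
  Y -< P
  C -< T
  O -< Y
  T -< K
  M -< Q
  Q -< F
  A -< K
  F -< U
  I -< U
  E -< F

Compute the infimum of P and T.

Common lower bounds of {P, T}: C, M, O, Q, Z.
The greatest among these is C.

C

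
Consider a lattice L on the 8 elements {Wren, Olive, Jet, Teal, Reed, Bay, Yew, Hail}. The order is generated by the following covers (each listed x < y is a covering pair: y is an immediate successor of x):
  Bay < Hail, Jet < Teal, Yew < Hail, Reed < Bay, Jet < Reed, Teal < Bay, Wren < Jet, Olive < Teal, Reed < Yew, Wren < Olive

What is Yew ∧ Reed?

Reed

Common lower bounds of {Yew, Reed}: Jet, Reed, Wren.
The greatest among these is Reed.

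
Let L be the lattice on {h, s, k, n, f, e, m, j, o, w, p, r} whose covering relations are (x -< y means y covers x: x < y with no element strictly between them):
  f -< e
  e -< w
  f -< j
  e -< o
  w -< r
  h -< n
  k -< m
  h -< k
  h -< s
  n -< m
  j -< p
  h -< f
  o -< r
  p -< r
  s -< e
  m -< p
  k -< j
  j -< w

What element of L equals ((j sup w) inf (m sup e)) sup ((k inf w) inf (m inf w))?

j ∨ w = w
m ∨ e = r
w ∧ r = w
k ∧ w = k
m ∧ w = k
k ∧ k = k
w ∨ k = w

w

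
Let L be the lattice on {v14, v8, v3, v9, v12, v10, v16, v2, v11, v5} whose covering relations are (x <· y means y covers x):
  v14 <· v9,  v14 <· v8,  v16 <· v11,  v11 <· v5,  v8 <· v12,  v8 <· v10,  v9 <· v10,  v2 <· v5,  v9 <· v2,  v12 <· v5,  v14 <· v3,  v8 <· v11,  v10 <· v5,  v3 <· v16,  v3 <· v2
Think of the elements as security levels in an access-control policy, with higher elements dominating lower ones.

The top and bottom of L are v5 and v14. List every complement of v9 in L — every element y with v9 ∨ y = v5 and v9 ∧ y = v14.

Need y with v9 ∨ y = v5 and v9 ∧ y = v14.
Checking each element gives: v11, v12, v16.

v11, v12, v16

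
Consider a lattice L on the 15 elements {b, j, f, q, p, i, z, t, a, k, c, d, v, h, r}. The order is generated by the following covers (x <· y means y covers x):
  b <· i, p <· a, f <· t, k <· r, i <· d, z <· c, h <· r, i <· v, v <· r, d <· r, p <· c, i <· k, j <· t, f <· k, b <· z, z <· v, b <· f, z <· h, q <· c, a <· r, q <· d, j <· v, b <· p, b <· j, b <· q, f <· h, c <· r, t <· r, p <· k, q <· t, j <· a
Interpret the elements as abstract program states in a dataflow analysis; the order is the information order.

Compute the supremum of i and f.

Common upper bounds of {i, f}: k, r.
The least among these is k.

k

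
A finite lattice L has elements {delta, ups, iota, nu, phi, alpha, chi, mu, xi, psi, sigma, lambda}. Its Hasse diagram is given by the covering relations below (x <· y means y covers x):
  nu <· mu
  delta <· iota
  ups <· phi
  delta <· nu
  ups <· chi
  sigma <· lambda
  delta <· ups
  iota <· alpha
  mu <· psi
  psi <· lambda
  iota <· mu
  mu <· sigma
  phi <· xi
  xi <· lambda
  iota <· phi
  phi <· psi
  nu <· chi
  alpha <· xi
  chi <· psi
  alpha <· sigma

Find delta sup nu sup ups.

Common upper bounds of {delta, nu, ups}: chi, lambda, psi.
The least among these is chi.

chi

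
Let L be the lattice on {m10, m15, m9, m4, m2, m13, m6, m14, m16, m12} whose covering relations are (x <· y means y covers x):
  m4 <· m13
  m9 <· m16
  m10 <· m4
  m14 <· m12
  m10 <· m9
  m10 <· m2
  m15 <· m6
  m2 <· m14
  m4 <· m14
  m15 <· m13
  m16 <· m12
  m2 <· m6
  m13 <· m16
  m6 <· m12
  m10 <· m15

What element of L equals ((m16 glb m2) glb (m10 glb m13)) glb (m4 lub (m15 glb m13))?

m16 ∧ m2 = m10
m10 ∧ m13 = m10
m10 ∧ m10 = m10
m15 ∧ m13 = m15
m4 ∨ m15 = m13
m10 ∧ m13 = m10

m10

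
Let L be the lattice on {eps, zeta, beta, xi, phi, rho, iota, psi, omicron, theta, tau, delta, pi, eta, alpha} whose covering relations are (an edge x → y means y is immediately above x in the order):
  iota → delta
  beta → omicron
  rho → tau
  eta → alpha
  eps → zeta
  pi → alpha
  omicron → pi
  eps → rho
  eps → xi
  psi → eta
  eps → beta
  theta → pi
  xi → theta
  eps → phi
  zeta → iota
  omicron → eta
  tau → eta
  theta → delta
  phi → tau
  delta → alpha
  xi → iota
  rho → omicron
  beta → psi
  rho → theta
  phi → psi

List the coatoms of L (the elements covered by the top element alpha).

The coatoms are exactly the elements covered by alpha: delta, eta, pi.

delta, eta, pi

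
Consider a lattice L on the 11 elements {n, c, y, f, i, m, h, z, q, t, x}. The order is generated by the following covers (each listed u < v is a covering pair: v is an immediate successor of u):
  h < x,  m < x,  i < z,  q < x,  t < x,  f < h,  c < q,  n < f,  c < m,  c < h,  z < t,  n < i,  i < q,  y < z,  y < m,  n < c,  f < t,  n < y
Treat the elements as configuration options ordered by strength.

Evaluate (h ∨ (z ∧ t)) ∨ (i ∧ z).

x

z ∧ t = z
h ∨ z = x
i ∧ z = i
x ∨ i = x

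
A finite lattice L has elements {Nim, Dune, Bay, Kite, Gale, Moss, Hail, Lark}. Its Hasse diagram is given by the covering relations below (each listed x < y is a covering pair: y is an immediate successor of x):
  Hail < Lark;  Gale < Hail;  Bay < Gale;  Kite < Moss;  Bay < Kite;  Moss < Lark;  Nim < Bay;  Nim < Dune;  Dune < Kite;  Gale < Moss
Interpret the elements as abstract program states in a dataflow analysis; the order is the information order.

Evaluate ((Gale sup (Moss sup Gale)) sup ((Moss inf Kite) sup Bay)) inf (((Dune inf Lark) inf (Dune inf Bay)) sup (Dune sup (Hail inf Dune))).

Dune

Moss ∨ Gale = Moss
Gale ∨ Moss = Moss
Moss ∧ Kite = Kite
Kite ∨ Bay = Kite
Moss ∨ Kite = Moss
Dune ∧ Lark = Dune
Dune ∧ Bay = Nim
Dune ∧ Nim = Nim
Hail ∧ Dune = Nim
Dune ∨ Nim = Dune
Nim ∨ Dune = Dune
Moss ∧ Dune = Dune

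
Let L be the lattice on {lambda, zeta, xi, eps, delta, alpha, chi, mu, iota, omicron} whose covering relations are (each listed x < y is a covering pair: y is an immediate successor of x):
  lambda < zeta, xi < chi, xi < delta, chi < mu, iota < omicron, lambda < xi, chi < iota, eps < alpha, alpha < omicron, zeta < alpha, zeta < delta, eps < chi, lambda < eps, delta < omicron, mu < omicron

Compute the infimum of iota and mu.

chi

Common lower bounds of {iota, mu}: chi, eps, lambda, xi.
The greatest among these is chi.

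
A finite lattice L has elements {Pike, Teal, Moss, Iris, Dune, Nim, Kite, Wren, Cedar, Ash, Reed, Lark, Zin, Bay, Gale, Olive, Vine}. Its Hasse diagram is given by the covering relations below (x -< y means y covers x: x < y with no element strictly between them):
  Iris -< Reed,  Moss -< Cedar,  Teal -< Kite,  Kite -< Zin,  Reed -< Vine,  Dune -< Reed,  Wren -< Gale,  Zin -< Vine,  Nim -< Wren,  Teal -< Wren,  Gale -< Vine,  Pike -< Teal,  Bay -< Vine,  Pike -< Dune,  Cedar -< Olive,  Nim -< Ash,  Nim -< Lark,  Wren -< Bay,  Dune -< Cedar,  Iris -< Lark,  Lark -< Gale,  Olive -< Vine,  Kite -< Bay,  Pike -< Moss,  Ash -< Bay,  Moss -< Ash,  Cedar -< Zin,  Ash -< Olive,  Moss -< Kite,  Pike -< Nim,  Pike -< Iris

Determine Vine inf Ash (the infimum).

Ash

Common lower bounds of {Vine, Ash}: Ash, Moss, Nim, Pike.
The greatest among these is Ash.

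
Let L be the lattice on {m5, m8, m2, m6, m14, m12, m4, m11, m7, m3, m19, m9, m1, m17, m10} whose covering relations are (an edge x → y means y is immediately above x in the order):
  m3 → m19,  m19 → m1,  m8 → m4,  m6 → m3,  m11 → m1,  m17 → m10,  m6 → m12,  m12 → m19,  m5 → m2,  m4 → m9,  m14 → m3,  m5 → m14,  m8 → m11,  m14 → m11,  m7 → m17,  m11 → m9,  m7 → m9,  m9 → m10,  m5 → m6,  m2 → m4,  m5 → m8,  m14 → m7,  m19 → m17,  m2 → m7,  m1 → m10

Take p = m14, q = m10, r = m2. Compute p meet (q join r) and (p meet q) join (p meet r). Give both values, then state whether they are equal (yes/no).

q join r = m10, so p meet (q join r) = m14 meet m10 = m14.
p meet q = m14 and p meet r = m5, so (p meet q) join (p meet r) = m14 join m5 = m14.
Equal: yes.

m14; m14; yes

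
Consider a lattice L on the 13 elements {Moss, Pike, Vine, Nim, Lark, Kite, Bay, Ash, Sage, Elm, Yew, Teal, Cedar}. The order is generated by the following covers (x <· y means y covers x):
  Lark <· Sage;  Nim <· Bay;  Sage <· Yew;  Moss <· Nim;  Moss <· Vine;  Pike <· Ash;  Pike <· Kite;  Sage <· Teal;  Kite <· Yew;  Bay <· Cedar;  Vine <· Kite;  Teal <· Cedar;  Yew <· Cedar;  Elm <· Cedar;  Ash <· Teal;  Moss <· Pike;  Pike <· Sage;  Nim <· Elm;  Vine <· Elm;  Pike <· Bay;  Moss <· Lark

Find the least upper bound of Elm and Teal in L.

Cedar

Common upper bounds of {Elm, Teal}: Cedar.
The least among these is Cedar.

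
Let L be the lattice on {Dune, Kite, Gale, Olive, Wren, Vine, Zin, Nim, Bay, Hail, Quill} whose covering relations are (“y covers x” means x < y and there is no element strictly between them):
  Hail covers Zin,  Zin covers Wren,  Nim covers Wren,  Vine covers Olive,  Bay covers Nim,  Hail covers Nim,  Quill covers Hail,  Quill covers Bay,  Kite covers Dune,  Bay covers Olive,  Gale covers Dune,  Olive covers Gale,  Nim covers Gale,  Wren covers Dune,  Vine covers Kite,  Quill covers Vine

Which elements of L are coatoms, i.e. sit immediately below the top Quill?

Bay, Hail, Vine

The coatoms are exactly the elements covered by Quill: Bay, Hail, Vine.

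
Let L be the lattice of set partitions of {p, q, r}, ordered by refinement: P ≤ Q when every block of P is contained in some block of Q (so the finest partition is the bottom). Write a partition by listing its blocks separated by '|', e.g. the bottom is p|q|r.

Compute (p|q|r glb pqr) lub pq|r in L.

pq|r

p|q|r ∧ pqr = p|q|r
p|q|r ∨ pq|r = pq|r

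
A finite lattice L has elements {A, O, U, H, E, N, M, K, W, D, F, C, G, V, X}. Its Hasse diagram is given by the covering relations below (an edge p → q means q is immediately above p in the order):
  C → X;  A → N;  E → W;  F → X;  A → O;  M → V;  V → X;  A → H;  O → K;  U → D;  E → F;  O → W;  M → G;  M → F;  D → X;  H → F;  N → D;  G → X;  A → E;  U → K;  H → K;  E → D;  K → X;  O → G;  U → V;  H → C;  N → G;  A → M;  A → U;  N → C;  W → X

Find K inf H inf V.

Common lower bounds of {K, H, V}: A.
The greatest among these is A.

A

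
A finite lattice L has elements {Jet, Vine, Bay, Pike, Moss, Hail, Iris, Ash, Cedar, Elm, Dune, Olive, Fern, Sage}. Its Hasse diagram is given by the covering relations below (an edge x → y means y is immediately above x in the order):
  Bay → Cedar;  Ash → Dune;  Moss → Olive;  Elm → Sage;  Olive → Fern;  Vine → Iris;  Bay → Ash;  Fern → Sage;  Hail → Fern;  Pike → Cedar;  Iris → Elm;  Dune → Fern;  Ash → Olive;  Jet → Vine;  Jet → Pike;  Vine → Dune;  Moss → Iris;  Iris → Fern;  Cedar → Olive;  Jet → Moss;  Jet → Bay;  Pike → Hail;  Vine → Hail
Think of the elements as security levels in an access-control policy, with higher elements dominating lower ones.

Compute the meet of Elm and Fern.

Common lower bounds of {Elm, Fern}: Iris, Jet, Moss, Vine.
The greatest among these is Iris.

Iris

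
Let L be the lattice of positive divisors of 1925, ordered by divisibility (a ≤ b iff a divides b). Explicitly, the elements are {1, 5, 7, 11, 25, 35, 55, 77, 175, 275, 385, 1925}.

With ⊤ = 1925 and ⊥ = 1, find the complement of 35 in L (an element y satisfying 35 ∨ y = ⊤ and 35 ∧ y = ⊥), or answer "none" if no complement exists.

none

For every candidate y, either 35 ∨ y ≠ 1925 or 35 ∧ y ≠ 1; no complement exists.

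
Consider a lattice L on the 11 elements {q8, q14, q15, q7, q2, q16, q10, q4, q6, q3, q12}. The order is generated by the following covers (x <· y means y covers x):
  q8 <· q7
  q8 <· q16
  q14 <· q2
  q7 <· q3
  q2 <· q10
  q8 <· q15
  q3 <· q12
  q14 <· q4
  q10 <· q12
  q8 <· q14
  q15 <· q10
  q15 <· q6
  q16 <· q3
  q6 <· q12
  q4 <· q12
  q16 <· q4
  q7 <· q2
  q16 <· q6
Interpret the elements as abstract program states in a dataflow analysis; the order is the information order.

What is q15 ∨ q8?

Common upper bounds of {q15, q8}: q10, q12, q15, q6.
The least among these is q15.

q15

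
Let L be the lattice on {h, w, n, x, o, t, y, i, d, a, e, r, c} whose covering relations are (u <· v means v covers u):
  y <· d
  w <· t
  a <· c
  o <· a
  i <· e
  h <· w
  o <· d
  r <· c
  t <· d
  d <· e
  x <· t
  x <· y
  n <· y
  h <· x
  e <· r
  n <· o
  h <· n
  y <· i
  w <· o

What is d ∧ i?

y

Common lower bounds of {d, i}: h, n, x, y.
The greatest among these is y.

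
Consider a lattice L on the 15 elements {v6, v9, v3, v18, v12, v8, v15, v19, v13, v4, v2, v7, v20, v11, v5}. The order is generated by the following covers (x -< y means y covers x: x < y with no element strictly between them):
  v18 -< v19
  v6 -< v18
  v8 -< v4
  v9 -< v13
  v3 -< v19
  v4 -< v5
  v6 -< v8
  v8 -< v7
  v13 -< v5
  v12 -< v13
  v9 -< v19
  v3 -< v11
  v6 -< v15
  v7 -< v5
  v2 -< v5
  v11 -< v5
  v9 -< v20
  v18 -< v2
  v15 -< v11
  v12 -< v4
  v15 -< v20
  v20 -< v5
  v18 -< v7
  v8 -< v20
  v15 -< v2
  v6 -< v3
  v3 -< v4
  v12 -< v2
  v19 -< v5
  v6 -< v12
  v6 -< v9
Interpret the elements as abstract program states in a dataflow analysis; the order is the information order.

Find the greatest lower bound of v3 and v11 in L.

Common lower bounds of {v3, v11}: v3, v6.
The greatest among these is v3.

v3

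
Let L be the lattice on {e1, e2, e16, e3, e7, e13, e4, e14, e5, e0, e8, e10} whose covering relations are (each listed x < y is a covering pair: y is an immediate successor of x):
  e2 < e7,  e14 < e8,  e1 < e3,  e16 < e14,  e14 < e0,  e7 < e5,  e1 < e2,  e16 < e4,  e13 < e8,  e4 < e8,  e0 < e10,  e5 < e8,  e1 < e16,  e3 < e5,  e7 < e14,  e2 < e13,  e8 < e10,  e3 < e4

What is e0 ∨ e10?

e10

Common upper bounds of {e0, e10}: e10.
The least among these is e10.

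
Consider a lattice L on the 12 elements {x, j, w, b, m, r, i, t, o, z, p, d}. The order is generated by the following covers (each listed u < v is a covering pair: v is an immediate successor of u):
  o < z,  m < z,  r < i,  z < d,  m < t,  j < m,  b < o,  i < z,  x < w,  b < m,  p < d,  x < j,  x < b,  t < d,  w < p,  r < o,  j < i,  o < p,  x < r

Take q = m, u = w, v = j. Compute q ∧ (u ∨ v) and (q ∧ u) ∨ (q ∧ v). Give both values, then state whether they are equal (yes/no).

m; j; no

u ∨ v = d, so q ∧ (u ∨ v) = m ∧ d = m.
q ∧ u = x and q ∧ v = j, so (q ∧ u) ∨ (q ∧ v) = x ∨ j = j.
Equal: no.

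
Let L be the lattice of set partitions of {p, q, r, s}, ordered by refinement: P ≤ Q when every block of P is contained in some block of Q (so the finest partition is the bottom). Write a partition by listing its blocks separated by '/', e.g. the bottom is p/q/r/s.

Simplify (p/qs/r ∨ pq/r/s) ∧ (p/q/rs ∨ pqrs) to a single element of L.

pqs/r

p/qs/r ∨ pq/r/s = pqs/r
p/q/rs ∨ pqrs = pqrs
pqs/r ∧ pqrs = pqs/r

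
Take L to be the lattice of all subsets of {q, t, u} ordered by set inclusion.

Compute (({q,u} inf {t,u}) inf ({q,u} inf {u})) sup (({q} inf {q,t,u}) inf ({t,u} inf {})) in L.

{q,u} ∧ {t,u} = {u}
{q,u} ∧ {u} = {u}
{u} ∧ {u} = {u}
{q} ∧ {q,t,u} = {q}
{t,u} ∧ {} = {}
{q} ∧ {} = {}
{u} ∨ {} = {u}

{u}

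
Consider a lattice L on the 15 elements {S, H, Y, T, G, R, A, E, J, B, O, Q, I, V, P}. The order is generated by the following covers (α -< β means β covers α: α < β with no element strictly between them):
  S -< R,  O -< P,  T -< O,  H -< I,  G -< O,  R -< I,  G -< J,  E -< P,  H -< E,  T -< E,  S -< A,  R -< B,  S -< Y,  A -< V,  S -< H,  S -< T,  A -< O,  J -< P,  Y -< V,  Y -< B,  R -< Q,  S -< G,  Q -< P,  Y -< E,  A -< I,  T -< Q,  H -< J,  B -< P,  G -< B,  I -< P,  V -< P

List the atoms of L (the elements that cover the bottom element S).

A, G, H, R, T, Y

The atoms are exactly the elements that cover S: A, G, H, R, T, Y.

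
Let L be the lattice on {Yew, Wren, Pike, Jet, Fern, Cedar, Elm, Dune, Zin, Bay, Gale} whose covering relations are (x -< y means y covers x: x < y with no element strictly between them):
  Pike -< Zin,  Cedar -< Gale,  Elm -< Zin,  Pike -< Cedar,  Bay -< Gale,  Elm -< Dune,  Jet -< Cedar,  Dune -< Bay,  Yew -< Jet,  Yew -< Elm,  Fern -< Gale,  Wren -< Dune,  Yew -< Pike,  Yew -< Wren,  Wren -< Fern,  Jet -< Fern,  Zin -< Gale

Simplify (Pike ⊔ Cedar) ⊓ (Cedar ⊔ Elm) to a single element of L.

Pike ∨ Cedar = Cedar
Cedar ∨ Elm = Gale
Cedar ∧ Gale = Cedar

Cedar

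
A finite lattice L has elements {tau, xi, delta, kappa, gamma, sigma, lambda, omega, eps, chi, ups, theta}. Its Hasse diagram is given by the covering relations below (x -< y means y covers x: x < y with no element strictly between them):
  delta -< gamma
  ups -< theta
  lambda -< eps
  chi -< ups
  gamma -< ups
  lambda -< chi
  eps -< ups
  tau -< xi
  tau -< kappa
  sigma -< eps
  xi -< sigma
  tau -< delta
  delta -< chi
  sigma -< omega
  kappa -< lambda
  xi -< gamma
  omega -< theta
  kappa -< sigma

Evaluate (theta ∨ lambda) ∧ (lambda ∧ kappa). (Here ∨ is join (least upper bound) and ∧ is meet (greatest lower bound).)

theta ∨ lambda = theta
lambda ∧ kappa = kappa
theta ∧ kappa = kappa

kappa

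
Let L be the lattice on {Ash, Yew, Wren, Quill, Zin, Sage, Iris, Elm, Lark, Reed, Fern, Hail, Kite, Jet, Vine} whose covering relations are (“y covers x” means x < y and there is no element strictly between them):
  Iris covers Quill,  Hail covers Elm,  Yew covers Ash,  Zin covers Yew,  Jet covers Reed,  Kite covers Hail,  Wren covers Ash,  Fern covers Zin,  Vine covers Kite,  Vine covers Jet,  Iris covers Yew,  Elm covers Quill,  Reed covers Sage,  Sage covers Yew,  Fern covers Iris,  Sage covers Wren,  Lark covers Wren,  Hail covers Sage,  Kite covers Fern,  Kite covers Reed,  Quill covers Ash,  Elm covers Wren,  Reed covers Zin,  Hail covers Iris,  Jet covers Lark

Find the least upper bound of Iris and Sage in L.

Hail

Common upper bounds of {Iris, Sage}: Hail, Kite, Vine.
The least among these is Hail.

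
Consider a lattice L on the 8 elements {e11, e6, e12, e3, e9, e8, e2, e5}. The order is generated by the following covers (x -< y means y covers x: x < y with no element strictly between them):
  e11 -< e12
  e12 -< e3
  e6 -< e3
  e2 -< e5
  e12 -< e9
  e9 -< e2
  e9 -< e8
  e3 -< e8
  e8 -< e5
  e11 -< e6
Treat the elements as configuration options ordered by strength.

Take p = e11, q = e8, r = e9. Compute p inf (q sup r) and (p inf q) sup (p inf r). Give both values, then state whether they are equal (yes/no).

e11; e11; yes

q sup r = e8, so p inf (q sup r) = e11 inf e8 = e11.
p inf q = e11 and p inf r = e11, so (p inf q) sup (p inf r) = e11 sup e11 = e11.
Equal: yes.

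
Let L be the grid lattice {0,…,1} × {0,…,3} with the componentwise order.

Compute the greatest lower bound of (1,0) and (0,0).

(0,0)

In a product of chains, the meet is componentwise min, giving (0,0).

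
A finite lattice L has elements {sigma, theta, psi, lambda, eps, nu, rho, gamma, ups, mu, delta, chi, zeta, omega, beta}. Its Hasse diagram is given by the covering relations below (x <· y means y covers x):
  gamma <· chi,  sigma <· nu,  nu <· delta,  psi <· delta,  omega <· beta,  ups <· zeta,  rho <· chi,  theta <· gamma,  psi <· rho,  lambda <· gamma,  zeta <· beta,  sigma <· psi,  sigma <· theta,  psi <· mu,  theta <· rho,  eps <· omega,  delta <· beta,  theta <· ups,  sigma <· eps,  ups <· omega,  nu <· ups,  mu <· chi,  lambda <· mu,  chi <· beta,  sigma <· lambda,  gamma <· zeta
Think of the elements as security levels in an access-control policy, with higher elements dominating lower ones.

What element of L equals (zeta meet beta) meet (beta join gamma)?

zeta ∧ beta = zeta
beta ∨ gamma = beta
zeta ∧ beta = zeta

zeta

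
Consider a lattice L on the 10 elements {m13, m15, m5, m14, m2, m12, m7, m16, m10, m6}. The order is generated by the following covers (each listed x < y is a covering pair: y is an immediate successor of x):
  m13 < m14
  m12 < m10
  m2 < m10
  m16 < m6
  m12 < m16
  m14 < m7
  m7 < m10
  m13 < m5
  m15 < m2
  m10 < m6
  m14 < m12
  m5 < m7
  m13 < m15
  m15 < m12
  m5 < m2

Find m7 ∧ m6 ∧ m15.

m13

Common lower bounds of {m7, m6, m15}: m13.
The greatest among these is m13.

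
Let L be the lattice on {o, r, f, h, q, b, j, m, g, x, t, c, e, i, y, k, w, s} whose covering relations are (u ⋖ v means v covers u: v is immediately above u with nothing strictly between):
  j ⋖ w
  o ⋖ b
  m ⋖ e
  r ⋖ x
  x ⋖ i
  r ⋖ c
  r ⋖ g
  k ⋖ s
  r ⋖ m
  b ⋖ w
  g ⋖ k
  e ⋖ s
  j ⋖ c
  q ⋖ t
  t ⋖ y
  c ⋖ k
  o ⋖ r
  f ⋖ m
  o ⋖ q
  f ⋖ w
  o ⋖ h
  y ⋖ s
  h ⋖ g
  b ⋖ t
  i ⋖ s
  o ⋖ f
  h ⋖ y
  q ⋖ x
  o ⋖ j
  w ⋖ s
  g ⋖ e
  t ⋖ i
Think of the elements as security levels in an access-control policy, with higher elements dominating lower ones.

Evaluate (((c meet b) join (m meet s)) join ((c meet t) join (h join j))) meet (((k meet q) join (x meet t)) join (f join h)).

c ∧ b = o
m ∧ s = m
o ∨ m = m
c ∧ t = o
h ∨ j = k
o ∨ k = k
m ∨ k = s
k ∧ q = o
x ∧ t = q
o ∨ q = q
f ∨ h = e
q ∨ e = s
s ∧ s = s

s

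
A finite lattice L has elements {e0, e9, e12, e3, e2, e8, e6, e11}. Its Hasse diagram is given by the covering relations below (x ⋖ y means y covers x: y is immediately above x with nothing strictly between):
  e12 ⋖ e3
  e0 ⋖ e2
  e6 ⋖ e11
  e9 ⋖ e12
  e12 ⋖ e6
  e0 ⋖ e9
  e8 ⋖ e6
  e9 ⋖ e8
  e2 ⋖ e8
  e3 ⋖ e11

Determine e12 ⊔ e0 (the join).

e12

Common upper bounds of {e12, e0}: e11, e12, e3, e6.
The least among these is e12.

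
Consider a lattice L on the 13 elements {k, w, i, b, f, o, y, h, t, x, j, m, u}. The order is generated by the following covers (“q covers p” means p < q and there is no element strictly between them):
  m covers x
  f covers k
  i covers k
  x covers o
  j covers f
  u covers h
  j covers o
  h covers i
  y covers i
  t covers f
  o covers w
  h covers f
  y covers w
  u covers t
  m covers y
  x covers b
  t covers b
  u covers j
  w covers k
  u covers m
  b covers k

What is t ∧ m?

b

Common lower bounds of {t, m}: b, k.
The greatest among these is b.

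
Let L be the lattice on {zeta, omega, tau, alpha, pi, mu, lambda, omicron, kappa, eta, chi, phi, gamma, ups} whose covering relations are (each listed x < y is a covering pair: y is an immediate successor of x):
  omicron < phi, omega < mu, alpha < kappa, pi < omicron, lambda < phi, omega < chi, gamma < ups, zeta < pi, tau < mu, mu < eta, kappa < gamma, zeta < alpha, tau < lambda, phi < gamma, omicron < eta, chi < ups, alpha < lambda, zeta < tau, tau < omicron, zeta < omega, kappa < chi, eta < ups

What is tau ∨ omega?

Common upper bounds of {tau, omega}: eta, mu, ups.
The least among these is mu.

mu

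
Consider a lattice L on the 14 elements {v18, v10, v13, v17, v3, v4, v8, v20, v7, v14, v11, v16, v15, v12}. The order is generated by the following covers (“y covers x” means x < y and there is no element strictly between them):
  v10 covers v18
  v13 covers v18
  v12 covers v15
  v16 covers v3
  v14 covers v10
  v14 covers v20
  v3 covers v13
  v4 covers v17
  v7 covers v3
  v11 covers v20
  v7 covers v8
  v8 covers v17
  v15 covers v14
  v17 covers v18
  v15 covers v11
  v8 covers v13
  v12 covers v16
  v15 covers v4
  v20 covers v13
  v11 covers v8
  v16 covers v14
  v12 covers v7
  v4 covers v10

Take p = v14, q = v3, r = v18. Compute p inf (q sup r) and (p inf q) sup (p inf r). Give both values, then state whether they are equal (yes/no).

v13; v13; yes

q sup r = v3, so p inf (q sup r) = v14 inf v3 = v13.
p inf q = v13 and p inf r = v18, so (p inf q) sup (p inf r) = v13 sup v18 = v13.
Equal: yes.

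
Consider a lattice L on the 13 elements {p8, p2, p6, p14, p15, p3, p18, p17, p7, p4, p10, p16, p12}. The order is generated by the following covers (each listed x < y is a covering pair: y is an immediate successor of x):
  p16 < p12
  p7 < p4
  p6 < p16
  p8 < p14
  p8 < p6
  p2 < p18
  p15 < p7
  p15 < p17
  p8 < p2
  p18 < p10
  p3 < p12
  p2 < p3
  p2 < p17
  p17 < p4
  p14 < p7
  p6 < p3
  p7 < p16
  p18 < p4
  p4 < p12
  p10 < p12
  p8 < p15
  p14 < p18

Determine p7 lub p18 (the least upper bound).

p4

Common upper bounds of {p7, p18}: p12, p4.
The least among these is p4.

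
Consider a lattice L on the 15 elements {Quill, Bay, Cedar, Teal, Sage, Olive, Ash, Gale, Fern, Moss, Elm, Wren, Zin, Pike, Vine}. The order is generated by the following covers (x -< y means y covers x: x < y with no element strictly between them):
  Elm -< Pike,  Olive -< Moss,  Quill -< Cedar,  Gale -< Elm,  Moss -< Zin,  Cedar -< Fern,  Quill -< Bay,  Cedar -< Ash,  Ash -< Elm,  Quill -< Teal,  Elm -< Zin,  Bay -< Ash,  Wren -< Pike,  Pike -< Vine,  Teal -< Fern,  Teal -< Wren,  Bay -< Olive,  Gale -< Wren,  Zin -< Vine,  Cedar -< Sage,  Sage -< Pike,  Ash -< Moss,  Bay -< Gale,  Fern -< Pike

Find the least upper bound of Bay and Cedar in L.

Common upper bounds of {Bay, Cedar}: Ash, Elm, Moss, Pike, Vine, Zin.
The least among these is Ash.

Ash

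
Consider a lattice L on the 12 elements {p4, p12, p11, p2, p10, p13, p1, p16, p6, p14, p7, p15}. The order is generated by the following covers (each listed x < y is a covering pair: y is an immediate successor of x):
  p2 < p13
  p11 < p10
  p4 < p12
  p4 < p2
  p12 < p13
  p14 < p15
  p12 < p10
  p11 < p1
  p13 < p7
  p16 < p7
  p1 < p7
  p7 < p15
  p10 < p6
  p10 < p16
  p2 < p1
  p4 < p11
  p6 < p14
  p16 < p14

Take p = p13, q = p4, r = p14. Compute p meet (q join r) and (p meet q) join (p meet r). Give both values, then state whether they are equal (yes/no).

q join r = p14, so p meet (q join r) = p13 meet p14 = p12.
p meet q = p4 and p meet r = p12, so (p meet q) join (p meet r) = p4 join p12 = p12.
Equal: yes.

p12; p12; yes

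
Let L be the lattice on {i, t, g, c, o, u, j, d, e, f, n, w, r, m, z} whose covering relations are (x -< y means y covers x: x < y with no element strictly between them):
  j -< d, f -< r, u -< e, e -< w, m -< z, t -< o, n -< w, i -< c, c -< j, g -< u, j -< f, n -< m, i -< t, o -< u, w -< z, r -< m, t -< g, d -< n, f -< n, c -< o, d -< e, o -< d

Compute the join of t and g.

Common upper bounds of {t, g}: e, g, u, w, z.
The least among these is g.

g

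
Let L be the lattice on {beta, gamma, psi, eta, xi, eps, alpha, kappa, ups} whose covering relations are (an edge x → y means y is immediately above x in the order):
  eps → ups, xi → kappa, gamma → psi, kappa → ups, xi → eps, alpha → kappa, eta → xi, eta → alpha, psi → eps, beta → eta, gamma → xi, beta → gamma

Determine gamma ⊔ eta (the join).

xi

Common upper bounds of {gamma, eta}: eps, kappa, ups, xi.
The least among these is xi.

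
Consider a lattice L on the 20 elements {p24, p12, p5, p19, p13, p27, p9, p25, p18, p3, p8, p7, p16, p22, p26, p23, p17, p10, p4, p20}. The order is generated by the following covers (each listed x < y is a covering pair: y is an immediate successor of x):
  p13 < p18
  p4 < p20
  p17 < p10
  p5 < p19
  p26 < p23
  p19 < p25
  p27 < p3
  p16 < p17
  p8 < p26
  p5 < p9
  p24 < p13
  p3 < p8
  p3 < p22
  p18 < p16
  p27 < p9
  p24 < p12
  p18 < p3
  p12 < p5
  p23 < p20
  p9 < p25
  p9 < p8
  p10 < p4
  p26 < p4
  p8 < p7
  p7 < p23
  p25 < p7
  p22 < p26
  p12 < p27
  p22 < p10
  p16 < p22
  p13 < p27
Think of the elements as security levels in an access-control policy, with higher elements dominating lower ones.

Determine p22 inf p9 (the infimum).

Common lower bounds of {p22, p9}: p12, p13, p24, p27.
The greatest among these is p27.

p27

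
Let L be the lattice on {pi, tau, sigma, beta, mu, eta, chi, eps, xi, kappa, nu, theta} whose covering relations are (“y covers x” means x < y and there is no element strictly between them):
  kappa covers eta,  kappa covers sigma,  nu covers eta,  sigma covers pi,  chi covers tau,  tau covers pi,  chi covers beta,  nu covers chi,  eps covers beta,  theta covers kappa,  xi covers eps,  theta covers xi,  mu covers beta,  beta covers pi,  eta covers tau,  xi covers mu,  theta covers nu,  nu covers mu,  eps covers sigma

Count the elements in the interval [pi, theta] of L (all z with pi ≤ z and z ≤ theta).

The interval [pi, theta] = {beta, chi, eps, eta, kappa, mu, nu, pi, sigma, tau, theta, xi}, which has 12 elements.

12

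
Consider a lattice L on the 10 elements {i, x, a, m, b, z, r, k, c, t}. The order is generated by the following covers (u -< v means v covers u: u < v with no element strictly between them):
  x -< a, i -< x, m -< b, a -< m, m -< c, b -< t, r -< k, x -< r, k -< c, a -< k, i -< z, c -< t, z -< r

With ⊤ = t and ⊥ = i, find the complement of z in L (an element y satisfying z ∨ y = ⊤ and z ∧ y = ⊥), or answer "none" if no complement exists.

b

Need y with z ∨ y = t and z ∧ y = i.
Checking each element gives: b.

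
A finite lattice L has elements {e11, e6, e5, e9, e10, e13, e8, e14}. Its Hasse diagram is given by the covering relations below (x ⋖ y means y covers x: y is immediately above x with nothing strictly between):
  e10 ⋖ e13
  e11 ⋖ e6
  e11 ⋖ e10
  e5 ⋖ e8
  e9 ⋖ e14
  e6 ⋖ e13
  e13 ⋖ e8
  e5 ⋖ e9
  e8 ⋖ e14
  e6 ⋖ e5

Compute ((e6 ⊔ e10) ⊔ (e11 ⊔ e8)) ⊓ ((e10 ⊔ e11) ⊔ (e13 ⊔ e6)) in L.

e6 ∨ e10 = e13
e11 ∨ e8 = e8
e13 ∨ e8 = e8
e10 ∨ e11 = e10
e13 ∨ e6 = e13
e10 ∨ e13 = e13
e8 ∧ e13 = e13

e13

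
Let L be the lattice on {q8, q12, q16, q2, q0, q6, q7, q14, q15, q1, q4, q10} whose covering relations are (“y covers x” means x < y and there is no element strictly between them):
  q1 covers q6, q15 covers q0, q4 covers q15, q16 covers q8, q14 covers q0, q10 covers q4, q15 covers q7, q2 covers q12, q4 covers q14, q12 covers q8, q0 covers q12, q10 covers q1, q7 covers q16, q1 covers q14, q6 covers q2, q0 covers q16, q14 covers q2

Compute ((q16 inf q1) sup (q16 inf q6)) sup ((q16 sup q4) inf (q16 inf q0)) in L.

q16

q16 ∧ q1 = q16
q16 ∧ q6 = q8
q16 ∨ q8 = q16
q16 ∨ q4 = q4
q16 ∧ q0 = q16
q4 ∧ q16 = q16
q16 ∨ q16 = q16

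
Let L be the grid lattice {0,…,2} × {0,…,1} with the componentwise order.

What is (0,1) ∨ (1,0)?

In a product of chains, the join is componentwise max, giving (1,1).

(1,1)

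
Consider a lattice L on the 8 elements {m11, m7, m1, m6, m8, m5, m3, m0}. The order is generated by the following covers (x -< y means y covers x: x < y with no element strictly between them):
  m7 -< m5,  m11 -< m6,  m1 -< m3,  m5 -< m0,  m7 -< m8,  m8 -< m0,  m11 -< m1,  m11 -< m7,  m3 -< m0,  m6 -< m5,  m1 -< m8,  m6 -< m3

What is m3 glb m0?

Common lower bounds of {m3, m0}: m1, m11, m3, m6.
The greatest among these is m3.

m3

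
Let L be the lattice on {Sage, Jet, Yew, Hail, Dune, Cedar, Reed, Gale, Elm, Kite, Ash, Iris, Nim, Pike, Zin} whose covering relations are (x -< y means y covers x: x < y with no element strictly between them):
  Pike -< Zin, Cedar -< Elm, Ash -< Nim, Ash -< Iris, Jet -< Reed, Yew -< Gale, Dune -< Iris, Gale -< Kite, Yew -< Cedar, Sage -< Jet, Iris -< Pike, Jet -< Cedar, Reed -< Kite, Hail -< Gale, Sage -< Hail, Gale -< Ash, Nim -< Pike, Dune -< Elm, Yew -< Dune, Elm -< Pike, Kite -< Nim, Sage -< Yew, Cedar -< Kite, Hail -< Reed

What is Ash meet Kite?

Common lower bounds of {Ash, Kite}: Gale, Hail, Sage, Yew.
The greatest among these is Gale.

Gale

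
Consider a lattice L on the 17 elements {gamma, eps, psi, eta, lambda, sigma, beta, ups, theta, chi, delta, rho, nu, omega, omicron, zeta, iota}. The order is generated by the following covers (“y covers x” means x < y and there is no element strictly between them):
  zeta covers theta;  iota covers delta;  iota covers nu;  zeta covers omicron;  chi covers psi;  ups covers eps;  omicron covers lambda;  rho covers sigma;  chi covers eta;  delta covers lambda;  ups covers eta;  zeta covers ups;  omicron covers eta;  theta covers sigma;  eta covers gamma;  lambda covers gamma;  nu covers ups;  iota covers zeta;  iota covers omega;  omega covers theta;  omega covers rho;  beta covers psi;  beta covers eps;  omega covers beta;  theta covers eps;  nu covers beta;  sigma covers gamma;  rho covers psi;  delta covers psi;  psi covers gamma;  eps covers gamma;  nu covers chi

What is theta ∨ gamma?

theta

Common upper bounds of {theta, gamma}: iota, omega, theta, zeta.
The least among these is theta.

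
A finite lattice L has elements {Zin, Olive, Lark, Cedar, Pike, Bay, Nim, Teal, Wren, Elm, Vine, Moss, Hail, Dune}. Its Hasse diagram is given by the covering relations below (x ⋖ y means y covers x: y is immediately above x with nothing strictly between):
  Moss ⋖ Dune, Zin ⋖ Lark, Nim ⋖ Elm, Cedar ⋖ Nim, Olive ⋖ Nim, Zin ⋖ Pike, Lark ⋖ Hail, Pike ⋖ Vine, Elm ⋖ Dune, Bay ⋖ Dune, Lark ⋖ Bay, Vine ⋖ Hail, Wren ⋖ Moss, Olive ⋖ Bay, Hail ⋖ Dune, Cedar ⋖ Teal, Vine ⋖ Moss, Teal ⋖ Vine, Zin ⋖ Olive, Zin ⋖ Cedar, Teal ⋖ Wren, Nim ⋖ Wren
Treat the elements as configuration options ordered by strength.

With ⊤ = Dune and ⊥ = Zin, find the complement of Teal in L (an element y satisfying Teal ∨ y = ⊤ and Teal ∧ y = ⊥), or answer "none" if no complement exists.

Need y with Teal ∨ y = Dune and Teal ∧ y = Zin.
Checking each element gives: Bay.

Bay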